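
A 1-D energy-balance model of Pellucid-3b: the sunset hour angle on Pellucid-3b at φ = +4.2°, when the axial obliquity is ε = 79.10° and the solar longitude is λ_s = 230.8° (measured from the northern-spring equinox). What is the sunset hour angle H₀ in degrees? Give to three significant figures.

H₀ = 85.1°

Solar declination: sin δ = sin ε · sin λ_s = sin 79.10° × sin 230.8° = -0.76096, so δ = -49.549°.
cos H₀ = −tan φ · tan δ = −tan(+4.2°) × tan(-49.549°) = 0.0861, so H₀ = 1.4846 rad = 85.06°.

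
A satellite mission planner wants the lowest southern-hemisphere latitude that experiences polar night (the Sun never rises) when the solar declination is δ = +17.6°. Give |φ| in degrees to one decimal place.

|φ| = 72.4°

Polar night requires cos H₀ = −tan φ tan δ ≥ 1, i.e. tan φ tan δ ≤ −1.
The boundary is |tan φ| · |tan δ| = 1, so |φ| = 90° − |δ| = 90° − 17.6° = 72.4° in the southern hemisphere.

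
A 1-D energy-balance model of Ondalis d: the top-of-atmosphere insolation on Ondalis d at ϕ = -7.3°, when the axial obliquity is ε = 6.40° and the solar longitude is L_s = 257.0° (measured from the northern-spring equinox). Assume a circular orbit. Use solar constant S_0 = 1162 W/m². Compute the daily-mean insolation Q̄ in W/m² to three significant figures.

Solar declination: sin δ = sin ε · sin L_s = sin 6.40° × sin 257.0° = -0.10861, so δ = -6.235°.
cos h₀ = −tan(-7.3°) tan(-6.235°) = -0.0140, h₀ = 1.5848 rad.
Bracket: h₀ sin ϕ sin δ + cos ϕ cos δ sin h₀ = 1.5848×-0.12706×-0.10861 + 0.99189×0.99408×0.99990 = 0.021870 + 0.985919 = 1.007789.
Q̄ = (S_0/π) × [bracket] = (1162/π) × 1.007789 = 372.8 W/m².

Q̄ ≈ 373 W/m²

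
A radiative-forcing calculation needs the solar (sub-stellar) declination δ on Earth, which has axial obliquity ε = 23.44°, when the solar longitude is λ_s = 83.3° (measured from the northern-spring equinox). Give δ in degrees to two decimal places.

sin δ = sin ε · sin λ_s = sin 23.44° × sin 83.3° = 0.395072.
δ = arcsin(0.395072) = +23.27°.

δ = +23.27°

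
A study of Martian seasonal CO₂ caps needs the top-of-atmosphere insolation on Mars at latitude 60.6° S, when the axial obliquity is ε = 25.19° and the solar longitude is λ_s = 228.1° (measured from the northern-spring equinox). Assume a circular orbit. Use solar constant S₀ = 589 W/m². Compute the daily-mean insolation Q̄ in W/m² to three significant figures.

Q̄ ≈ 184 W/m²

Solar declination: sin δ = sin ε · sin λ_s = sin 25.19° × sin 228.1° = -0.31679, so δ = -18.469°.
cos H₀ = −tan(-60.6°) tan(-18.469°) = -0.5928, H₀ = 2.2053 rad.
Bracket: H₀ sin φ sin δ + cos φ cos δ sin H₀ = 2.2053×-0.87121×-0.31679 + 0.49090×0.94849×0.80539 = 0.608642 + 0.375001 = 0.983643.
Q̄ = (S₀/π) × [bracket] = (589/π) × 0.983643 = 184.4 W/m².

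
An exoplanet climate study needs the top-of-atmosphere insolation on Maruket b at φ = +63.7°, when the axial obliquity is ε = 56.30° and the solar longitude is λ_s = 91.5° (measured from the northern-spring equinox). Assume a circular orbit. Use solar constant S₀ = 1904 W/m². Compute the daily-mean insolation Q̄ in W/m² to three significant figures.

Solar declination: sin δ = sin ε · sin λ_s = sin 56.30° × sin 91.5° = 0.83167, so δ = +56.271°.
cos H₀ = −tan(+63.7°) tan(+56.271°) = -3.0305 ≤ −1 ⇒ polar day, H₀ = π.
Bracket: H₀ sin φ sin δ + cos φ cos δ sin H₀ = 3.1416×0.89649×0.83167 + 0.44307×0.55527×0.00000 = 2.342326 + 0.000000 = 2.342326.
Q̄ = (S₀/π) × [bracket] = (1904/π) × 2.342326 = 1420 W/m².

Q̄ ≈ 1.42e+03 W/m²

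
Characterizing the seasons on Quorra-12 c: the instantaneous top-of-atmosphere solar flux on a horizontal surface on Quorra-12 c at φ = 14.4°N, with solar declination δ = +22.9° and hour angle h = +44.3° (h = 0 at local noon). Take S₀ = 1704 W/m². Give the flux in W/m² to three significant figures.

1.25e+03 W/m²

cos θ_z = sin φ sin δ + cos φ cos δ cos h = 0.096771 + 0.638573 = 0.735344.
Flux = S₀ · cos θ_z = 1704 × 0.735344 = 1253 W/m².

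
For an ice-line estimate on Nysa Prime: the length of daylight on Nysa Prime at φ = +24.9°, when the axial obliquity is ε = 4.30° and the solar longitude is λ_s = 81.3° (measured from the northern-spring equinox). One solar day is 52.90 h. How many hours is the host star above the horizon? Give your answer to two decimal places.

Solar declination: sin δ = sin ε · sin λ_s = sin 4.30° × sin 81.3° = 0.07412, so δ = +4.250°.
cos H₀ = −tan φ · tan δ = −tan(+24.9°) × tan(+4.250°) = -0.0345, so H₀ = 1.6053 rad = 91.98°.
Daylight = 2H₀/(2π) × 52.90 h = (1.6053/π) × 52.90 = 27.03 h.

27.03 h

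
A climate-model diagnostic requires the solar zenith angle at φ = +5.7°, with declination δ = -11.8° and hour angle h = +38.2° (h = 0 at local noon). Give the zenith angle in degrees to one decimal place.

θ_z = 41.8°

cos θ_z = sin φ sin δ + cos φ cos δ cos h = -0.020310 + 0.765446 = 0.745136.
θ_z = arccos(0.745136) = 41.8°.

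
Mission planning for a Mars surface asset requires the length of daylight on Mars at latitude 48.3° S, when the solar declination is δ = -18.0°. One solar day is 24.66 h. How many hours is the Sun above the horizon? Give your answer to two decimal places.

cos h₀ = −tan ϕ · tan δ = −tan(-48.3°) × tan(-18.000°) = -0.3647, so h₀ = 1.9441 rad = 111.39°.
Daylight = 2h₀/(2π) × 24.66 h = (1.9441/π) × 24.66 = 15.26 h.

15.26 h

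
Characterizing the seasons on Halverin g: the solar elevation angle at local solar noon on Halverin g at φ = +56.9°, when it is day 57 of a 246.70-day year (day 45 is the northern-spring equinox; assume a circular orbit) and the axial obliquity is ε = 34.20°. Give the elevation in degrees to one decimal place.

Solar longitude: λ_s = 360° × (57 − 45)/246.70 = 17.511°.
sin δ = sin 34.20° × sin 17.511° = 0.16913, so δ = +9.737°.
At local noon the hour angle is zero, so the zenith angle equals |φ − δ| = |+56.9° − (+9.737°)| = 47.163°.
Elevation = 90° − 47.163° = 42.8°.

42.8°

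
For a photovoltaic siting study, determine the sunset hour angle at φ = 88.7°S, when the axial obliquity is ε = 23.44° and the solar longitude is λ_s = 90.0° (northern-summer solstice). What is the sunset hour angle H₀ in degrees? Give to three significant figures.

Solar declination: sin δ = sin ε · sin λ_s = sin 23.44° × sin 90.0° = 0.39779, so δ = +23.440°.
cos H₀ = −tan φ · tan δ = 19.1056 ≥ 1, so the Sun never rises (polar night) and H₀ = 0.

H₀ = 0.00°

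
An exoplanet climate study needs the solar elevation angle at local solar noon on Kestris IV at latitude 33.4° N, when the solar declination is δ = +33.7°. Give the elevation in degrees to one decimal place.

89.7°

At local noon the hour angle is zero, so the zenith angle equals |ϕ − δ| = |+33.4° − (+33.700°)| = 0.300°.
Elevation = 90° − 0.300° = 89.7°.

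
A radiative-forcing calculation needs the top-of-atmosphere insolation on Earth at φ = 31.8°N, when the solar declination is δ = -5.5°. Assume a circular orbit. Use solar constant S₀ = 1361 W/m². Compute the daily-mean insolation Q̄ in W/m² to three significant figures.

Q̄ ≈ 333 W/m²

cos H₀ = −tan(+31.8°) tan(-5.500°) = 0.0597, H₀ = 1.5111 rad.
Bracket: H₀ sin φ sin δ + cos φ cos δ sin H₀ = 1.5111×0.52696×-0.09585 + 0.84989×0.99540×0.99822 = -0.076324 + 0.844475 = 0.768151.
Q̄ = (S₀/π) × [bracket] = (1361/π) × 0.768151 = 332.8 W/m².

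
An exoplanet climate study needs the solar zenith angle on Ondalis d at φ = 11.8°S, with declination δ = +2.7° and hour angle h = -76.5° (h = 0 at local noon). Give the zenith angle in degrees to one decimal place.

θ_z = 77.4°

cos θ_z = sin φ sin δ + cos φ cos δ cos h = -0.009633 + 0.228258 = 0.218625.
θ_z = arccos(0.218625) = 77.4°.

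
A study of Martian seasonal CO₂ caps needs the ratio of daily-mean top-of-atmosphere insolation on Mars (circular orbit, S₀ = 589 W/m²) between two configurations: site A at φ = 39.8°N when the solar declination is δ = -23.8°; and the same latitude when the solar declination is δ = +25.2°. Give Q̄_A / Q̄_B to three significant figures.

— Configuration A (φ=+39.8°):
cos H₀ = −tan(+39.8°) tan(-23.800°) = 0.3675, H₀ = 1.1945 rad.
Bracket: H₀ sin φ sin δ + cos φ cos δ sin H₀ = 1.1945×0.64011×-0.40355 + 0.76828×0.91496×0.93003 = -0.308559 + 0.653760 = 0.345201.
Q̄ = (S₀/π) × [bracket] = (589/π) × 0.345201 = 64.720 W/m².
— Configuration B (φ=+39.8°):
cos H₀ = −tan(+39.8°) tan(+25.200°) = -0.3921, H₀ = 1.9737 rad.
Bracket: H₀ sin φ sin δ + cos φ cos δ sin H₀ = 1.9737×0.64011×0.42578 + 0.76828×0.90483×0.91994 = 0.537924 + 0.639508 = 1.177432.
Q̄ = (S₀/π) × [bracket] = (589/π) × 1.177432 = 220.75 W/m².
Ratio Q̄_A / Q̄_B = 64.720 / 220.75 = 0.2932.

Q̄_A / Q̄_B ≈ 0.293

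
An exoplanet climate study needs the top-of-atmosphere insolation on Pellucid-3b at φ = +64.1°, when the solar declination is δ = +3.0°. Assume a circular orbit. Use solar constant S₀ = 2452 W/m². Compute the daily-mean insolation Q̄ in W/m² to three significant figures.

cos H₀ = −tan(+64.1°) tan(+3.000°) = -0.1079, H₀ = 1.6789 rad.
Bracket: H₀ sin φ sin δ + cos φ cos δ sin H₀ = 1.6789×0.89956×0.05234 + 0.43680×0.99863×0.99416 = 0.079048 + 0.433654 = 0.512702.
Q̄ = (S₀/π) × [bracket] = (2452/π) × 0.512702 = 400.2 W/m².

Q̄ ≈ 400 W/m²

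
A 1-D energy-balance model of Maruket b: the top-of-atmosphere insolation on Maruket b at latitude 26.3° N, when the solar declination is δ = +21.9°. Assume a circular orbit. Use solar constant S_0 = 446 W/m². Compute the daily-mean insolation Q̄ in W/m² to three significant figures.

cos h₀ = −tan(+26.3°) tan(+21.900°) = -0.1987, h₀ = 1.7708 rad.
Bracket: h₀ sin ϕ sin δ + cos ϕ cos δ sin h₀ = 1.7708×0.44307×0.37299 + 0.89649×0.92784×0.98006 = 0.292644 + 0.815213 = 1.107857.
Q̄ = (S_0/π) × [bracket] = (446/π) × 1.107857 = 157.3 W/m².

Q̄ ≈ 157 W/m²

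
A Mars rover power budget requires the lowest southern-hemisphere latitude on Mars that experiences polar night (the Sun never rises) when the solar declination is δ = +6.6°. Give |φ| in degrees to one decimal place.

|φ| = 83.4°

Polar night requires cos H₀ = −tan φ tan δ ≥ 1, i.e. tan φ tan δ ≤ −1.
The boundary is |tan φ| · |tan δ| = 1, so |φ| = 90° − |δ| = 90° − 6.6° = 83.4° in the southern hemisphere.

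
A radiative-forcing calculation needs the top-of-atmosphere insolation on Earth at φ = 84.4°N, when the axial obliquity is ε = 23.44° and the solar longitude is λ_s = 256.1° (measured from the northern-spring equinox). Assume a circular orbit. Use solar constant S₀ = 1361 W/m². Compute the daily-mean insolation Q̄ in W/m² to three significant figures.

Q̄ ≈ 0.00 W/m²

Solar declination: sin δ = sin ε · sin λ_s = sin 23.44° × sin 256.1° = -0.38614, so δ = -22.715°.
cos H₀ = −tan(+84.4°) tan(-22.715°) = 4.2693 ≥ 1 ⇒ polar night, H₀ = 0 and Q̄ = 0.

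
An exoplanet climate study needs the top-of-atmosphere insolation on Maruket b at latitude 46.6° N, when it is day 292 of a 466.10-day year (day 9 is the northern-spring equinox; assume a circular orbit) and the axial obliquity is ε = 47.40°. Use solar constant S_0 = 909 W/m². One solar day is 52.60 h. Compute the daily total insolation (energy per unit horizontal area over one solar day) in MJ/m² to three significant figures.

9.87 MJ/m²

Solar longitude: L_s = 360° × (292 − 9)/466.10 = 218.580°.
sin δ = sin 47.40° × sin 218.580° = -0.45903, so δ = -27.325°.
cos h₀ = −tan(+46.6°) tan(-27.325°) = 0.5464, h₀ = 0.9928 rad.
Bracket: h₀ sin ϕ sin δ + cos ϕ cos δ sin h₀ = 0.9928×0.72657×-0.45903 + 0.68709×0.88842×0.83754 = -0.331116 + 0.511255 = 0.180139.
Q̄ = (S_0/π) × [bracket] = (909/π) × 0.180139 = 52.122 W/m².
Daily total = Q̄ × 52.60 h × 3600 s/h = 52.122 × 52.60 × 3600 / 10⁶ = 9.870 MJ/m².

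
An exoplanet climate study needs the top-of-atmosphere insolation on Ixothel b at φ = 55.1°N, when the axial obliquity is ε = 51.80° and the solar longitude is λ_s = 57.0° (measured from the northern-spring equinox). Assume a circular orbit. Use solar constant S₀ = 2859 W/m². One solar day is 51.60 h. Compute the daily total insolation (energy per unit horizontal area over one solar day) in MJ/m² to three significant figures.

Solar declination: sin δ = sin ε · sin λ_s = sin 51.80° × sin 57.0° = 0.65908, so δ = +41.229°.
cos H₀ = −tan(+55.1°) tan(+41.229°) = -1.2562 ≤ −1 ⇒ polar day, H₀ = π.
Bracket: H₀ sin φ sin δ + cos φ cos δ sin H₀ = 3.1416×0.82015×0.65908 + 0.57215×0.75208×0.00000 = 1.698174 + 0.000000 = 1.698174.
Q̄ = (S₀/π) × [bracket] = (2859/π) × 1.698174 = 1545.4 W/m².
Daily total = Q̄ × 51.60 h × 3600 s/h = 1545.4 × 51.60 × 3600 / 10⁶ = 287.1 MJ/m².

287 MJ/m²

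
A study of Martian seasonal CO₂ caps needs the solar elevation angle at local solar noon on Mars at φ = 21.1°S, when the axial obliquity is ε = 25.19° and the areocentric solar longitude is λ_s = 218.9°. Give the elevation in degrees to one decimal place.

sin δ = sin 25.19° × sin 218.9° = -0.26727, so δ = -15.502°.
At local noon the hour angle is zero, so the zenith angle equals |φ − δ| = |-21.1° − (-15.502°)| = 5.598°.
Elevation = 90° − 5.598° = 84.4°.

84.4°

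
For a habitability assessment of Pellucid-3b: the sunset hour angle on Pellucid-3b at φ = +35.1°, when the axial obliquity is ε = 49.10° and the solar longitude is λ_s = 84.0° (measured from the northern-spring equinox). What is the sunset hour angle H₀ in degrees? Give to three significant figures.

Solar declination: sin δ = sin ε · sin λ_s = sin 49.10° × sin 84.0° = 0.75171, so δ = +48.739°.
cos H₀ = −tan φ · tan δ = −tan(+35.1°) × tan(+48.739°) = -0.8011, so H₀ = 2.4999 rad = 143.23°.

H₀ = 143°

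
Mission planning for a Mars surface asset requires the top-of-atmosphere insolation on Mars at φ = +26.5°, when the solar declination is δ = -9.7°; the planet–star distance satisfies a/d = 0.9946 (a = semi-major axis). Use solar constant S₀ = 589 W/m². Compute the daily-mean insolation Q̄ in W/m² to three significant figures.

Q̄ ≈ 142 W/m²

cos H₀ = −tan(+26.5°) tan(-9.700°) = 0.0852, H₀ = 1.4855 rad.
Bracket: H₀ sin φ sin δ + cos φ cos δ sin H₀ = 1.4855×0.44620×-0.16849 + 0.89493×0.98570×0.99636 = -0.111680 + 0.878922 = 0.767242.
Inverse-square distance factor (a/d)² = 0.9946² = 0.989229.
Q̄ = (S₀/π) × 0.989229 × [bracket] = (589/π) × 0.989229 × 0.767242 = 142.3 W/m².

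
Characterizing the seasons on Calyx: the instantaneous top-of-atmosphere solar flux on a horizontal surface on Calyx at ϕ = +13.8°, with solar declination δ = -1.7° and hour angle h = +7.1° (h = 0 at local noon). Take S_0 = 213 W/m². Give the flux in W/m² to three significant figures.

204 W/m²

cos θ_z = sin ϕ sin δ + cos ϕ cos δ cos h = -0.007076 + 0.963263 = 0.956187.
Flux = S_0 · cos θ_z = 213 × 0.956187 = 203.7 W/m².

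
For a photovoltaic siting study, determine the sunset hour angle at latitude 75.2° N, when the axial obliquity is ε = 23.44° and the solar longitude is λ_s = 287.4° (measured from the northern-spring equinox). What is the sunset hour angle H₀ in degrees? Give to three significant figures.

H₀ = 0.00°

Solar declination: sin δ = sin ε · sin λ_s = sin 23.44° × sin 287.4° = -0.37959, so δ = -22.308°.
cos H₀ = −tan φ · tan δ = 1.5529 ≥ 1, so the Sun never rises (polar night) and H₀ = 0.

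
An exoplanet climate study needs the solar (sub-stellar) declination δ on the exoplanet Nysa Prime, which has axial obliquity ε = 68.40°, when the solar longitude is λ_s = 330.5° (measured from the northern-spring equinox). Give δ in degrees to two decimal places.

δ = -27.25°

sin δ = sin ε · sin λ_s = sin 68.40° × sin 330.5° = -0.457844.
δ = arcsin(-0.457844) = -27.25°.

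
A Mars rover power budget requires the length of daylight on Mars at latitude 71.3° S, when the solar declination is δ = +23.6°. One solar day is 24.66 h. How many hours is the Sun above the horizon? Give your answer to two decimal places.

cos h₀ = −tan ϕ · tan δ = 1.2907 ≥ 1, so the Sun never rises (polar night) and h₀ = 0.
Daylight = 2h₀/(2π) × 24.66 h = (0.0000/π) × 24.66 = 0.00 h.

0.00 h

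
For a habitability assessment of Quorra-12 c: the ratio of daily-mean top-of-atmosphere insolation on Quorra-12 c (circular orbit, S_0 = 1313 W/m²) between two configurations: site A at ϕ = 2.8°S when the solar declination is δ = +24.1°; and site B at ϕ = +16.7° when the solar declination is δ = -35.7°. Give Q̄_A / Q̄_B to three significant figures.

Q̄_A / Q̄_B ≈ 1.65

— Configuration A (ϕ=-2.8°):
cos h₀ = −tan(-2.8°) tan(+24.100°) = 0.0219, h₀ = 1.5489 rad.
Bracket: h₀ sin ϕ sin δ + cos ϕ cos δ sin h₀ = 1.5489×-0.04885×0.40833 + 0.99881×0.91283×0.99976 = -0.030896 + 0.911525 = 0.880629.
Q̄ = (S_0/π) × [bracket] = (1313/π) × 0.880629 = 368.05 W/m².
— Configuration B (ϕ=+16.7°):
cos h₀ = −tan(+16.7°) tan(-35.700°) = 0.2156, h₀ = 1.3535 rad.
Bracket: h₀ sin ϕ sin δ + cos ϕ cos δ sin h₀ = 1.3535×0.28736×-0.58354 + 0.95782×0.81208×0.97649 = -0.226963 + 0.759540 = 0.532577.
Q̄ = (S_0/π) × [bracket] = (1313/π) × 0.532577 = 222.59 W/m².
Ratio Q̄_A / Q̄_B = 368.05 / 222.59 = 1.653.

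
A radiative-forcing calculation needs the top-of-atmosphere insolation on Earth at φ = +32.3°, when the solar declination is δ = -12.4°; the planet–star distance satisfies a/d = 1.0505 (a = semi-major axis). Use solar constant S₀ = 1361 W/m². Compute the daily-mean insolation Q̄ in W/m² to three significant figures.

Q̄ ≈ 312 W/m²

cos H₀ = −tan(+32.3°) tan(-12.400°) = 0.1390, H₀ = 1.4314 rad.
Bracket: H₀ sin φ sin δ + cos φ cos δ sin H₀ = 1.4314×0.53435×-0.21474 + 0.84526×0.97667×0.99029 = -0.164248 + 0.817524 = 0.653276.
Inverse-square distance factor (a/d)² = 1.0505² = 1.103550.
Q̄ = (S₀/π) × 1.103550 × [bracket] = (1361/π) × 1.103550 × 0.653276 = 312.3 W/m².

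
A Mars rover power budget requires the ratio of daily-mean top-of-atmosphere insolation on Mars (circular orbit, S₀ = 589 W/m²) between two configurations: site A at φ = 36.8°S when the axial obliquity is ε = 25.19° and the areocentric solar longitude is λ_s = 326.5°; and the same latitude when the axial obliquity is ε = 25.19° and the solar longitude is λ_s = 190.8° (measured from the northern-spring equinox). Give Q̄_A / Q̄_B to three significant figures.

Q̄_A / Q̄_B ≈ 1.16

— Configuration A (φ=-36.8°):
sin δ = sin 25.19° × sin 326.5° = -0.23492, so δ = -13.587°.
cos H₀ = −tan(-36.8°) tan(-13.587°) = -0.1808, H₀ = 1.7526 rad.
Bracket: H₀ sin φ sin δ + cos φ cos δ sin H₀ = 1.7526×-0.59902×-0.23492 + 0.80073×0.97202×0.98352 = 0.246629 + 0.765499 = 1.012128.
Q̄ = (S₀/π) × [bracket] = (589/π) × 1.012128 = 189.76 W/m².
— Configuration B (φ=-36.8°):
Solar declination: sin δ = sin ε · sin λ_s = sin 25.19° × sin 190.8° = -0.07975, so δ = -4.574°.
cos H₀ = −tan(-36.8°) tan(-4.574°) = -0.0599, H₀ = 1.6307 rad.
Bracket: H₀ sin φ sin δ + cos φ cos δ sin H₀ = 1.6307×-0.59902×-0.07975 + 0.80073×0.99681×0.99821 = 0.077902 + 0.796747 = 0.874649.
Q̄ = (S₀/π) × [bracket] = (589/π) × 0.874649 = 163.98 W/m².
Ratio Q̄_A / Q̄_B = 189.76 / 163.98 = 1.157.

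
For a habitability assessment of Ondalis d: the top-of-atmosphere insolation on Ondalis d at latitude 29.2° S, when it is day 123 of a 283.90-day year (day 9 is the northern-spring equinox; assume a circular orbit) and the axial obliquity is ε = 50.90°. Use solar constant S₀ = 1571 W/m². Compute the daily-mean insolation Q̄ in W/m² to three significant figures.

Q̄ ≈ 233 W/m²

Solar longitude: λ_s = 360° × (123 − 9)/283.90 = 144.558°.
sin δ = sin 50.90° × sin 144.558° = 0.45001, so δ = +26.745°.
cos H₀ = −tan(-29.2°) tan(+26.745°) = 0.2816, H₀ = 1.2853 rad.
Bracket: H₀ sin φ sin δ + cos φ cos δ sin H₀ = 1.2853×-0.48786×0.45001 + 0.87292×0.89302×0.95952 = -0.282177 + 0.747979 = 0.465802.
Q̄ = (S₀/π) × [bracket] = (1571/π) × 0.465802 = 232.9 W/m².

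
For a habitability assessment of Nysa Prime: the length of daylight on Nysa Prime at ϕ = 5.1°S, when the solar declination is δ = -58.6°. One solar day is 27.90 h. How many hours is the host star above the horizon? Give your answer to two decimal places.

cos h₀ = −tan ϕ · tan δ = −tan(-5.1°) × tan(-58.600°) = -0.1462, so h₀ = 1.7175 rad = 98.41°.
Daylight = 2h₀/(2π) × 27.90 h = (1.7175/π) × 27.90 = 15.25 h.

15.25 h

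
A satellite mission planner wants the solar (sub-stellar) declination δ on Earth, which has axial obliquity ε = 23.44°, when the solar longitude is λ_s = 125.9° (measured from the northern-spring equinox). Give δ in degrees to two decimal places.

sin δ = sin ε · sin λ_s = sin 23.44° × sin 125.9° = 0.322225.
δ = arcsin(0.322225) = +18.80°.

δ = +18.80°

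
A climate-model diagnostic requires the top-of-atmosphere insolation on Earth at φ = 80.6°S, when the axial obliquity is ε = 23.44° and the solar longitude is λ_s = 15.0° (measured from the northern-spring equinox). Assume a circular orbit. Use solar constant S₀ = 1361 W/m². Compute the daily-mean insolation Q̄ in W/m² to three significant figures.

Q̄ ≈ 15.5 W/m²

Solar declination: sin δ = sin ε · sin λ_s = sin 23.44° × sin 15.0° = 0.10296, so δ = +5.909°.
cos H₀ = −tan(-80.6°) tan(+5.909°) = 0.6252, H₀ = 0.8954 rad.
Bracket: H₀ sin φ sin δ + cos φ cos δ sin H₀ = 0.8954×-0.98657×0.10296 + 0.16333×0.99469×0.78044 = -0.090952 + 0.126792 = 0.035840.
Q̄ = (S₀/π) × [bracket] = (1361/π) × 0.035840 = 15.53 W/m².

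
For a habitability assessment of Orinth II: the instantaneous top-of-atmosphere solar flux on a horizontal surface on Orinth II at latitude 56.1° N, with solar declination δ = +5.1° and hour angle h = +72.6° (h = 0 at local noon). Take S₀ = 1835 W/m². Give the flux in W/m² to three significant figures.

440 W/m²

cos θ_z = sin φ sin δ + cos φ cos δ cos h = 0.073783 + 0.166128 = 0.239911.
Flux = S₀ · cos θ_z = 1835 × 0.239911 = 440.2 W/m².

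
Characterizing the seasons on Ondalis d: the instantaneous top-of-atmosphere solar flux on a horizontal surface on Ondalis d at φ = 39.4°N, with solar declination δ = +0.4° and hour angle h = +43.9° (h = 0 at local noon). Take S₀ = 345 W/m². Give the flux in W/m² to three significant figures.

194 W/m²

cos θ_z = sin φ sin δ + cos φ cos δ cos h = 0.004431 + 0.556780 = 0.561211.
Flux = S₀ · cos θ_z = 345 × 0.561211 = 193.6 W/m².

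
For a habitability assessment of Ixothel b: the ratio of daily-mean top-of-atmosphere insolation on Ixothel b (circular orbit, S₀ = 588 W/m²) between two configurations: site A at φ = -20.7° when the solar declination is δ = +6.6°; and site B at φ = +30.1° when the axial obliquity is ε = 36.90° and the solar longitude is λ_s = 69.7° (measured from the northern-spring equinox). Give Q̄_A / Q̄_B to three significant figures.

— Configuration A (φ=-20.7°):
cos H₀ = −tan(-20.7°) tan(+6.600°) = 0.0437, H₀ = 1.5271 rad.
Bracket: H₀ sin φ sin δ + cos φ cos δ sin H₀ = 1.5271×-0.35347×0.11494 + 0.93544×0.99337×0.99904 = -0.062043 + 0.928346 = 0.866303.
Q̄ = (S₀/π) × [bracket] = (588/π) × 0.866303 = 162.14 W/m².
— Configuration B (φ=+30.1°):
Solar declination: sin δ = sin ε · sin λ_s = sin 36.90° × sin 69.7° = 0.56313, so δ = +34.272°.
cos H₀ = −tan(+30.1°) tan(+34.272°) = -0.3950, H₀ = 1.9769 rad.
Bracket: H₀ sin φ sin δ + cos φ cos δ sin H₀ = 1.9769×0.50151×0.56313 + 0.86515×0.82637×0.91867 = 0.558307 + 0.656788 = 1.215095.
Q̄ = (S₀/π) × [bracket] = (588/π) × 1.215095 = 227.42 W/m².
Ratio Q̄_A / Q̄_B = 162.14 / 227.42 = 0.7130.

Q̄_A / Q̄_B ≈ 0.713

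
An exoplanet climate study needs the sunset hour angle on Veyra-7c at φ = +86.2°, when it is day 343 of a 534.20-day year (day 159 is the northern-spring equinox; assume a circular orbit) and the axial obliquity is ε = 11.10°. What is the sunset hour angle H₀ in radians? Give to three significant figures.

Solar longitude: λ_s = 360° × (343 − 159)/534.20 = 123.999°.
sin δ = sin 11.10° × sin 123.999° = 0.15961, so δ = +9.184°.
Sunrise equation: cos H₀ = −tan φ · tan δ = -2.4343 ≤ −1, so the host star never sets (polar day) and H₀ = π.

H₀ = 3.14 rad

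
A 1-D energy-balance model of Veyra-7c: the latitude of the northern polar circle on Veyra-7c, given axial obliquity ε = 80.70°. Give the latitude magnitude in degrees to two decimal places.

The polar circle is the lowest latitude that experiences at least one full rotation of continuous daylight at the northern-summer solstice; it lies at |φ| = 90° − ε = 90° − 80.70° = 9.30°.

9.30°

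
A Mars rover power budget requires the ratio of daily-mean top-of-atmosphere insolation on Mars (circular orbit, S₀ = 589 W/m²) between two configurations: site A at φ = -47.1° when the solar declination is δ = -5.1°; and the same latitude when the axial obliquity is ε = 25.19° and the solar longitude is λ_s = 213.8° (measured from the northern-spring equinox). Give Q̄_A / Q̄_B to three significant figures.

Q̄_A / Q̄_B ≈ 0.819

— Configuration A (φ=-47.1°):
cos H₀ = −tan(-47.1°) tan(-5.100°) = -0.0960, H₀ = 1.6670 rad.
Bracket: H₀ sin φ sin δ + cos φ cos δ sin H₀ = 1.6670×-0.73254×-0.08889 + 0.68072×0.99604×0.99538 = 0.108548 + 0.674892 = 0.783440.
Q̄ = (S₀/π) × [bracket] = (589/π) × 0.783440 = 146.88 W/m².
— Configuration B (φ=-47.1°):
Solar declination: sin δ = sin ε · sin λ_s = sin 25.19° × sin 213.8° = -0.23677, so δ = -13.696°.
cos H₀ = −tan(-47.1°) tan(-13.696°) = -0.2623, H₀ = 1.8362 rad.
Bracket: H₀ sin φ sin δ + cos φ cos δ sin H₀ = 1.8362×-0.73254×-0.23677 + 0.68072×0.97157×0.96500 = 0.318477 + 0.638219 = 0.956696.
Q̄ = (S₀/π) × [bracket] = (589/π) × 0.956696 = 179.37 W/m².
Ratio Q̄_A / Q̄_B = 146.88 / 179.37 = 0.8189.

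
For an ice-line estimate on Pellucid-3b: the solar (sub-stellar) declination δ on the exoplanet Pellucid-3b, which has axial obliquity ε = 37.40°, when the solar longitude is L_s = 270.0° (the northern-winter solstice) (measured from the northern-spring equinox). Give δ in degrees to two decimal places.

sin δ = sin ε · sin L_s = sin 37.40° × sin 270.0° = -0.607376.
δ = arcsin(-0.607376) = -37.40°.

δ = -37.40°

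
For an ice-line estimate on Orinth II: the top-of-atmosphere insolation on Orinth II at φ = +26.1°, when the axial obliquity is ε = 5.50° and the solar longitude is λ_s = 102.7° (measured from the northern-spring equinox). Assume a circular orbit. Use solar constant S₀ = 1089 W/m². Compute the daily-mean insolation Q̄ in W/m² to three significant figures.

Q̄ ≈ 333 W/m²

Solar declination: sin δ = sin ε · sin λ_s = sin 5.50° × sin 102.7° = 0.09350, so δ = +5.365°.
cos H₀ = −tan(+26.1°) tan(+5.365°) = -0.0460, H₀ = 1.6168 rad.
Bracket: H₀ sin φ sin δ + cos φ cos δ sin H₀ = 1.6168×0.43994×0.09350 + 0.89803×0.99562×0.99894 = 0.066506 + 0.893149 = 0.959655.
Q̄ = (S₀/π) × [bracket] = (1089/π) × 0.959655 = 332.7 W/m².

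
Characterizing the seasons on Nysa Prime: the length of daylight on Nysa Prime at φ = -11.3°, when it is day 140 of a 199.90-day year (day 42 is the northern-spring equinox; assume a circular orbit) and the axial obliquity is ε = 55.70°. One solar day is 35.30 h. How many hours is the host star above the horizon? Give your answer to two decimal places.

Solar longitude: λ_s = 360° × (140 − 42)/199.90 = 176.488°.
sin δ = sin 55.70° × sin 176.488° = 0.05060, so δ = +2.900°.
cos H₀ = −tan φ · tan δ = −tan(-11.3°) × tan(+2.900°) = 0.0101, so H₀ = 1.5607 rad = 89.42°.
Daylight = 2H₀/(2π) × 35.30 h = (1.5607/π) × 35.30 = 17.54 h.

17.54 h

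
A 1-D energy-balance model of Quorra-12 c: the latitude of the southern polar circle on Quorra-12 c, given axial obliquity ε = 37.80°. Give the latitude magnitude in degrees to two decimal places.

The polar circle is the lowest latitude that experiences at least one full rotation of continuous darkness at the northern-summer solstice; it lies at |ϕ| = 90° − ε = 90° − 37.80° = 52.20°.

52.20°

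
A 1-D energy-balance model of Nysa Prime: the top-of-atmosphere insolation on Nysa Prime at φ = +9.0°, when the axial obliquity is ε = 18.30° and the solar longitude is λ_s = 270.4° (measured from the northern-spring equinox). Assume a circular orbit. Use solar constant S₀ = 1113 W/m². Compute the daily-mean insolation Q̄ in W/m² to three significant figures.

Q̄ ≈ 305 W/m²

Solar declination: sin δ = sin ε · sin λ_s = sin 18.30° × sin 270.4° = -0.31398, so δ = -18.300°.
cos H₀ = −tan(+9.0°) tan(-18.300°) = 0.0524, H₀ = 1.5184 rad.
Bracket: H₀ sin φ sin δ + cos φ cos δ sin H₀ = 1.5184×0.15643×-0.31398 + 0.98769×0.94943×0.99863 = -0.074578 + 0.936458 = 0.861880.
Q̄ = (S₀/π) × [bracket] = (1113/π) × 0.861880 = 305.3 W/m².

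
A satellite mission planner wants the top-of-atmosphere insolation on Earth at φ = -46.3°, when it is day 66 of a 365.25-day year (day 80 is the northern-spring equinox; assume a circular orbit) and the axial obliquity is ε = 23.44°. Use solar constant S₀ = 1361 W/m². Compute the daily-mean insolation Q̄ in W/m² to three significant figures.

Q̄ ≈ 346 W/m²

Solar longitude: λ_s = 360° × (66 − 80)/365.25 = -13.799°, i.e. -13.799° + 360° = 346.201°.
sin δ = sin 23.44° × sin 346.201° = -0.09488, so δ = -5.444°.
cos H₀ = −tan(-46.3°) tan(-5.444°) = -0.0997, H₀ = 1.6707 rad.
Bracket: H₀ sin φ sin δ + cos φ cos δ sin H₀ = 1.6707×-0.72297×-0.09488 + 0.69088×0.99549×0.99501 = 0.114602 + 0.684332 = 0.798934.
Q̄ = (S₀/π) × [bracket] = (1361/π) × 0.798934 = 346.1 W/m².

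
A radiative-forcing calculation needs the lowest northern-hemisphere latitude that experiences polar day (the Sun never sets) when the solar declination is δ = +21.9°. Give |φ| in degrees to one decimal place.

|φ| = 68.1°

Polar day requires cos H₀ = −tan φ tan δ ≤ −1, i.e. tan φ tan δ ≥ 1.
The boundary is |tan φ| · |tan δ| = 1, so |φ| = 90° − |δ| = 90° − 21.9° = 68.1° in the northern hemisphere.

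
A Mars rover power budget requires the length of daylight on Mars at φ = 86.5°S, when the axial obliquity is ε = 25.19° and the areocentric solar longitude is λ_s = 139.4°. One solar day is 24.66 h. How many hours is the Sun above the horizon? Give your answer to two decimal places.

sin δ = sin 25.19° × sin 139.4° = 0.27698, so δ = +16.080°.
cos H₀ = −tan φ · tan δ = 4.7130 ≥ 1, so the Sun never rises (polar night) and H₀ = 0.
Daylight = 2H₀/(2π) × 24.66 h = (0.0000/π) × 24.66 = 0.00 h.

0.00 h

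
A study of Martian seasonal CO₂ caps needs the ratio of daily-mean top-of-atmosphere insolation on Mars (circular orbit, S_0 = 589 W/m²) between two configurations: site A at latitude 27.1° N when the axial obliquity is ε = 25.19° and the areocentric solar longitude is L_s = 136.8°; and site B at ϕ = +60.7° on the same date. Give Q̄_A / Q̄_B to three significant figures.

— Configuration A (ϕ=+27.1°):
sin δ = sin 25.19° × sin 136.8° = 0.29136, so δ = +16.939°.
cos h₀ = −tan(+27.1°) tan(+16.939°) = -0.1559, h₀ = 1.7273 rad.
Bracket: h₀ sin ϕ sin δ + cos ϕ cos δ sin h₀ = 1.7273×0.45554×0.29136 + 0.89021×0.95661×0.98778 = 0.229258 + 0.841177 = 1.070435.
Q̄ = (S_0/π) × [bracket] = (589/π) × 1.070435 = 200.69 W/m².
— Configuration B (ϕ=+60.7°):
cos h₀ = −tan(+60.7°) tan(+16.939°) = -0.5427, h₀ = 2.1445 rad.
Bracket: h₀ sin ϕ sin δ + cos ϕ cos δ sin h₀ = 2.1445×0.87207×0.29136 + 0.48938×0.95661×0.83990 = 0.544888 + 0.393196 = 0.938084.
Q̄ = (S_0/π) × [bracket] = (589/π) × 0.938084 = 175.88 W/m².
Ratio Q̄_A / Q̄_B = 200.69 / 175.88 = 1.141.

Q̄_A / Q̄_B ≈ 1.14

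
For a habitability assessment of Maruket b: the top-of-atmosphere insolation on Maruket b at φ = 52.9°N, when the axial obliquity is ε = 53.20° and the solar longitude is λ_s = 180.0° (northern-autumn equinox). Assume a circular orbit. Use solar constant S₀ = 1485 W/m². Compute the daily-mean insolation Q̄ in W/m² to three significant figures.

Q̄ ≈ 285 W/m²

Solar declination: sin δ = sin ε · sin λ_s = sin 53.20° × sin 180.0° = 0.00000, so δ = +0.000°.
cos H₀ = −tan(+52.9°) tan(+0.000°) = -0.0000, H₀ = 1.5708 rad.
Bracket: H₀ sin φ sin δ + cos φ cos δ sin H₀ = 1.5708×0.79758×0.00000 + 0.60321×1.00000×1.00000 = 0.000000 + 0.603210 = 0.603210.
Q̄ = (S₀/π) × [bracket] = (1485/π) × 0.603210 = 285.1 W/m².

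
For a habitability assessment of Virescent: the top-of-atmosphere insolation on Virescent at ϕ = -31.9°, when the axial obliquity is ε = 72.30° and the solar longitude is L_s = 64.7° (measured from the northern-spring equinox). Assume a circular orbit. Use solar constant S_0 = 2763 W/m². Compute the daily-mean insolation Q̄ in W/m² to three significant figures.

Solar declination: sin δ = sin ε · sin L_s = sin 72.30° × sin 64.7° = 0.86128, so δ = +59.461°.
cos h₀ = −tan(-31.9°) tan(+59.461°) = 1.0551 ≥ 1 ⇒ polar night, h₀ = 0 and Q̄ = 0.

Q̄ ≈ 0.00 W/m²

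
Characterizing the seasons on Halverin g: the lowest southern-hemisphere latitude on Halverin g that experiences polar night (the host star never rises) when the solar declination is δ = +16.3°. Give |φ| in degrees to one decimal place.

|φ| = 73.7°

Polar night requires cos H₀ = −tan φ tan δ ≥ 1, i.e. tan φ tan δ ≤ −1.
The boundary is |tan φ| · |tan δ| = 1, so |φ| = 90° − |δ| = 90° − 16.3° = 73.7° in the southern hemisphere.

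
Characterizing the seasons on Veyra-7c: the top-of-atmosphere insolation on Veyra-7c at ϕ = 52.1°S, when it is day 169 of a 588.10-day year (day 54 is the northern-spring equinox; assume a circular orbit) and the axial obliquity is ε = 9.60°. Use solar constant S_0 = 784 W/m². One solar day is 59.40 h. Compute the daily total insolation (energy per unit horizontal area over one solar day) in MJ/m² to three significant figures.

Solar longitude: L_s = 360° × (169 − 54)/588.10 = 70.396°.
sin δ = sin 9.60° × sin 70.396° = 0.15710, so δ = +9.039°.
cos h₀ = −tan(-52.1°) tan(+9.039°) = 0.2043, h₀ = 1.3650 rad.
Bracket: h₀ sin ϕ sin δ + cos ϕ cos δ sin h₀ = 1.3650×-0.78908×0.15710 + 0.61429×0.98758×0.97890 = -0.169211 + 0.593860 = 0.424649.
Q̄ = (S_0/π) × [bracket] = (784/π) × 0.424649 = 105.97 W/m².
Daily total = Q̄ × 59.40 h × 3600 s/h = 105.97 × 59.40 × 3600 / 10⁶ = 22.66 MJ/m².

22.7 MJ/m²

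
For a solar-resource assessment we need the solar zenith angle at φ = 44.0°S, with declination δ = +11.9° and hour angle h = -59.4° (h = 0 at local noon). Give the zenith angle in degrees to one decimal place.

θ_z = 77.6°

cos θ_z = sin φ sin δ + cos φ cos δ cos h = -0.143241 + 0.358304 = 0.215063.
θ_z = arccos(0.215063) = 77.6°.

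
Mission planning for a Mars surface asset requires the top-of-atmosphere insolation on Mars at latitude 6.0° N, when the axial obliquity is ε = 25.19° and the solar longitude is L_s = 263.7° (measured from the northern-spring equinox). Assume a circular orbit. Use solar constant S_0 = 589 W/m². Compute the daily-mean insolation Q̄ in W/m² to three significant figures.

Solar declination: sin δ = sin ε · sin L_s = sin 25.19° × sin 263.7° = -0.42305, so δ = -25.027°.
cos h₀ = −tan(+6.0°) tan(-25.027°) = 0.0491, h₀ = 1.5217 rad.
Bracket: h₀ sin ϕ sin δ + cos ϕ cos δ sin h₀ = 1.5217×0.10453×-0.42305 + 0.99452×0.90611×0.99880 = -0.067292 + 0.900063 = 0.832771.
Q̄ = (S_0/π) × [bracket] = (589/π) × 0.832771 = 156.1 W/m².

Q̄ ≈ 156 W/m²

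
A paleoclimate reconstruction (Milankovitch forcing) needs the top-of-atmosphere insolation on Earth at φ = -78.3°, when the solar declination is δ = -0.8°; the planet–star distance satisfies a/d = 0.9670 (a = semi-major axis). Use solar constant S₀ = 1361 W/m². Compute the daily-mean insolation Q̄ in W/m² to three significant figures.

cos H₀ = −tan(-78.3°) tan(-0.800°) = -0.0674, H₀ = 1.6383 rad.
Bracket: H₀ sin φ sin δ + cos φ cos δ sin H₀ = 1.6383×-0.97922×-0.01396 + 0.20279×0.99990×0.99772 = 0.022395 + 0.202307 = 0.224702.
Inverse-square distance factor (a/d)² = 0.9670² = 0.935089.
Q̄ = (S₀/π) × 0.935089 × [bracket] = (1361/π) × 0.935089 × 0.224702 = 91.03 W/m².

Q̄ ≈ 91.0 W/m²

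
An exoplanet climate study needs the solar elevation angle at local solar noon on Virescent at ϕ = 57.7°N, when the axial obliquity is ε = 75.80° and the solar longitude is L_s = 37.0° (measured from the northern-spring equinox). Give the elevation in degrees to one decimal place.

Solar declination: sin δ = sin ε · sin L_s = sin 75.80° × sin 37.0° = 0.58343, so δ = +35.692°.
At local noon the hour angle is zero, so the zenith angle equals |ϕ − δ| = |+57.7° − (+35.692°)| = 22.008°.
Elevation = 90° − 22.008° = 68.0°.

68.0°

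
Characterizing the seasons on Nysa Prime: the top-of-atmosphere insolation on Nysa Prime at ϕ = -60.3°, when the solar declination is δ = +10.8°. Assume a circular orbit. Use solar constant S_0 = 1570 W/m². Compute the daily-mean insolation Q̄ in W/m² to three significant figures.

cos h₀ = −tan(-60.3°) tan(+10.800°) = 0.3344, h₀ = 1.2298 rad.
Bracket: h₀ sin ϕ sin δ + cos ϕ cos δ sin h₀ = 1.2298×-0.86863×0.18738 + 0.49546×0.98229×0.94242 = -0.200167 + 0.458662 = 0.258495.
Q̄ = (S_0/π) × [bracket] = (1570/π) × 0.258495 = 129.2 W/m².

Q̄ ≈ 129 W/m²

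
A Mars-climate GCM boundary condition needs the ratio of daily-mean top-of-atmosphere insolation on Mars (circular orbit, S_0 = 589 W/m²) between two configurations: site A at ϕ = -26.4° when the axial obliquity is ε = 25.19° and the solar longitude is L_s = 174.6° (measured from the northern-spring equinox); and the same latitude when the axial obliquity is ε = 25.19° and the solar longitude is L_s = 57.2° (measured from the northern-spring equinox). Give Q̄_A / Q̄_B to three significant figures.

— Configuration A (ϕ=-26.4°):
Solar declination: sin δ = sin ε · sin L_s = sin 25.19° × sin 174.6° = 0.04005, so δ = +2.296°.
cos h₀ = −tan(-26.4°) tan(+2.296°) = 0.0199, h₀ = 1.5509 rad.
Bracket: h₀ sin ϕ sin δ + cos ϕ cos δ sin h₀ = 1.5509×-0.44464×0.04005 + 0.89571×0.99920×0.99980 = -0.027618 + 0.894814 = 0.867196.
Q̄ = (S_0/π) × [bracket] = (589/π) × 0.867196 = 162.59 W/m².
— Configuration B (ϕ=-26.4°):
Solar declination: sin δ = sin ε · sin L_s = sin 25.19° × sin 57.2° = 0.35776, so δ = +20.963°.
cos h₀ = −tan(-26.4°) tan(+20.963°) = 0.1902, h₀ = 1.3794 rad.
Bracket: h₀ sin ϕ sin δ + cos ϕ cos δ sin h₀ = 1.3794×-0.44464×0.35776 + 0.89571×0.93381×0.98175 = -0.219427 + 0.821158 = 0.601731.
Q̄ = (S_0/π) × [bracket] = (589/π) × 0.601731 = 112.82 W/m².
Ratio Q̄_A / Q̄_B = 162.59 / 112.82 = 1.441.

Q̄_A / Q̄_B ≈ 1.44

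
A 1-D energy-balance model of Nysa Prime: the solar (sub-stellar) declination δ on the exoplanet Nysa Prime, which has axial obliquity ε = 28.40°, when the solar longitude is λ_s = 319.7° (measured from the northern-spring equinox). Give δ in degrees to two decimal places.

sin δ = sin ε · sin λ_s = sin 28.40° × sin 319.7° = -0.307629.
δ = arcsin(-0.307629) = -17.92°.

δ = -17.92°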